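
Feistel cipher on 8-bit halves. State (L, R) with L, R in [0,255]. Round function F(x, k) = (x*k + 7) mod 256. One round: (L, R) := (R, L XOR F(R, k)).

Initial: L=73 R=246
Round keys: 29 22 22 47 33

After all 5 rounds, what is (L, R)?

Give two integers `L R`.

Round 1 (k=29): L=246 R=172
Round 2 (k=22): L=172 R=57
Round 3 (k=22): L=57 R=65
Round 4 (k=47): L=65 R=207
Round 5 (k=33): L=207 R=247

Answer: 207 247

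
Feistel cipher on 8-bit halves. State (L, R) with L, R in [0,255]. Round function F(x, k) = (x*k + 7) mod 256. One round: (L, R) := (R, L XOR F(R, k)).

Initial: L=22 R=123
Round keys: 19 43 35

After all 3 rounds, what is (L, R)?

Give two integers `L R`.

Answer: 10 91

Derivation:
Round 1 (k=19): L=123 R=62
Round 2 (k=43): L=62 R=10
Round 3 (k=35): L=10 R=91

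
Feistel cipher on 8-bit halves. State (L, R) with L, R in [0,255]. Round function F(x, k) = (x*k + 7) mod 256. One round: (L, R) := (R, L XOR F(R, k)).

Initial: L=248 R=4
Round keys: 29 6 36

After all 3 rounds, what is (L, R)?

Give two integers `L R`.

Round 1 (k=29): L=4 R=131
Round 2 (k=6): L=131 R=29
Round 3 (k=36): L=29 R=152

Answer: 29 152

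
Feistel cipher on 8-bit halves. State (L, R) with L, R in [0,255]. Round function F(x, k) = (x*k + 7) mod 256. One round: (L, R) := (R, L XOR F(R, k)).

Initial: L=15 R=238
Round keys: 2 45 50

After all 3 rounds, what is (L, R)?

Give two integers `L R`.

Round 1 (k=2): L=238 R=236
Round 2 (k=45): L=236 R=109
Round 3 (k=50): L=109 R=189

Answer: 109 189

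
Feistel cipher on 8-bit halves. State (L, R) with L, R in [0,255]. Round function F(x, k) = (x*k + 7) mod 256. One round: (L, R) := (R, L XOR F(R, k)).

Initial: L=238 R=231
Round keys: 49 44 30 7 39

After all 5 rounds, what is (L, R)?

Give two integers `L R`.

Round 1 (k=49): L=231 R=208
Round 2 (k=44): L=208 R=32
Round 3 (k=30): L=32 R=23
Round 4 (k=7): L=23 R=136
Round 5 (k=39): L=136 R=168

Answer: 136 168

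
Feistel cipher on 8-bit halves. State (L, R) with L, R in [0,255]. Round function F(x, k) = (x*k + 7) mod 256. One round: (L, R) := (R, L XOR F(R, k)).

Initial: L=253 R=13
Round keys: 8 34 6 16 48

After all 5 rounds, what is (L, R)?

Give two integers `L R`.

Answer: 241 206

Derivation:
Round 1 (k=8): L=13 R=146
Round 2 (k=34): L=146 R=102
Round 3 (k=6): L=102 R=249
Round 4 (k=16): L=249 R=241
Round 5 (k=48): L=241 R=206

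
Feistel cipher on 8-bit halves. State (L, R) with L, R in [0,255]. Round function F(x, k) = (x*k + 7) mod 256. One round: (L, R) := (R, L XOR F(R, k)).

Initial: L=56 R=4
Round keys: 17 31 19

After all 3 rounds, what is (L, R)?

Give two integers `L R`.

Answer: 240 164

Derivation:
Round 1 (k=17): L=4 R=115
Round 2 (k=31): L=115 R=240
Round 3 (k=19): L=240 R=164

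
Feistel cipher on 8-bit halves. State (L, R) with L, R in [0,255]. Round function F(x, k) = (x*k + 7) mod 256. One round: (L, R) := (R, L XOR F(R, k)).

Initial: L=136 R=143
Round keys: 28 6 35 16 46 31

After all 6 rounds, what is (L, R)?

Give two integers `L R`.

Answer: 191 217

Derivation:
Round 1 (k=28): L=143 R=35
Round 2 (k=6): L=35 R=86
Round 3 (k=35): L=86 R=234
Round 4 (k=16): L=234 R=241
Round 5 (k=46): L=241 R=191
Round 6 (k=31): L=191 R=217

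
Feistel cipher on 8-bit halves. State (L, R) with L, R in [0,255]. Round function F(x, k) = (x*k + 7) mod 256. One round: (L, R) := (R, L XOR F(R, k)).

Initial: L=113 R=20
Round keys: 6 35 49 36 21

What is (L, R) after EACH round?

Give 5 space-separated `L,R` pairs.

Answer: 20,14 14,229 229,210 210,106 106,107

Derivation:
Round 1 (k=6): L=20 R=14
Round 2 (k=35): L=14 R=229
Round 3 (k=49): L=229 R=210
Round 4 (k=36): L=210 R=106
Round 5 (k=21): L=106 R=107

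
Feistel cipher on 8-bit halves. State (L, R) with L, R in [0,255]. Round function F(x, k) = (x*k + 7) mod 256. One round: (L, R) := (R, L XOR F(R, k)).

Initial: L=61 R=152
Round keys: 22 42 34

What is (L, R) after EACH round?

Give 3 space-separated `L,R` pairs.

Round 1 (k=22): L=152 R=42
Round 2 (k=42): L=42 R=115
Round 3 (k=34): L=115 R=103

Answer: 152,42 42,115 115,103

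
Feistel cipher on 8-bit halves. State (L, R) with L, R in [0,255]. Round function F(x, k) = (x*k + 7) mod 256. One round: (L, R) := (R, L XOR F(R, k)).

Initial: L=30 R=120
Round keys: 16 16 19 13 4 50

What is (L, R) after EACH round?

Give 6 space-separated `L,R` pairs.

Answer: 120,153 153,239 239,93 93,47 47,158 158,204

Derivation:
Round 1 (k=16): L=120 R=153
Round 2 (k=16): L=153 R=239
Round 3 (k=19): L=239 R=93
Round 4 (k=13): L=93 R=47
Round 5 (k=4): L=47 R=158
Round 6 (k=50): L=158 R=204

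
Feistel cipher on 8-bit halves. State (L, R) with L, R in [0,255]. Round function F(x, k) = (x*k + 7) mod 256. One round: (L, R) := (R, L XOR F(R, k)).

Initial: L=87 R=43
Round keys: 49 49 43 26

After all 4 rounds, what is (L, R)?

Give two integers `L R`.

Round 1 (k=49): L=43 R=21
Round 2 (k=49): L=21 R=39
Round 3 (k=43): L=39 R=129
Round 4 (k=26): L=129 R=6

Answer: 129 6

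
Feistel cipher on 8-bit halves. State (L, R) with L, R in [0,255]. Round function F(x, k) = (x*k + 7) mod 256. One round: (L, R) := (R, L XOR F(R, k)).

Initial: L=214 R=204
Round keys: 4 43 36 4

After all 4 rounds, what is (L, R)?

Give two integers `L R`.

Round 1 (k=4): L=204 R=225
Round 2 (k=43): L=225 R=30
Round 3 (k=36): L=30 R=222
Round 4 (k=4): L=222 R=97

Answer: 222 97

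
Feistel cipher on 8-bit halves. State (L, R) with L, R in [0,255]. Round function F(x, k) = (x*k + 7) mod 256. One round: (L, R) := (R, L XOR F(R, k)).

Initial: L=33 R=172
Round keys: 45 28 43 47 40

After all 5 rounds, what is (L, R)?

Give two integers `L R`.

Round 1 (k=45): L=172 R=98
Round 2 (k=28): L=98 R=19
Round 3 (k=43): L=19 R=90
Round 4 (k=47): L=90 R=158
Round 5 (k=40): L=158 R=237

Answer: 158 237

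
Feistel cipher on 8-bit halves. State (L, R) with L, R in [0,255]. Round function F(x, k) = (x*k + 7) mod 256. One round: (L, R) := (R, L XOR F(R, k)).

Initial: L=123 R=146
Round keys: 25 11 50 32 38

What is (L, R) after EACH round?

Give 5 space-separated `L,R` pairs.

Round 1 (k=25): L=146 R=50
Round 2 (k=11): L=50 R=191
Round 3 (k=50): L=191 R=103
Round 4 (k=32): L=103 R=88
Round 5 (k=38): L=88 R=112

Answer: 146,50 50,191 191,103 103,88 88,112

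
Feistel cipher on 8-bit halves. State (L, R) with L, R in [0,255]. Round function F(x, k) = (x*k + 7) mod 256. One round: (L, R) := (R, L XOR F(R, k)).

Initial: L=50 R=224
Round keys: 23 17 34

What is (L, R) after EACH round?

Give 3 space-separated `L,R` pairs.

Answer: 224,21 21,140 140,138

Derivation:
Round 1 (k=23): L=224 R=21
Round 2 (k=17): L=21 R=140
Round 3 (k=34): L=140 R=138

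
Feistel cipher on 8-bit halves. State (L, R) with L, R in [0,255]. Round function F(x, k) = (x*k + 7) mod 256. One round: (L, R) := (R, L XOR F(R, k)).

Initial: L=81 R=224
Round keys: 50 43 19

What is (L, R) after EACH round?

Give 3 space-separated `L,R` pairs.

Round 1 (k=50): L=224 R=150
Round 2 (k=43): L=150 R=217
Round 3 (k=19): L=217 R=180

Answer: 224,150 150,217 217,180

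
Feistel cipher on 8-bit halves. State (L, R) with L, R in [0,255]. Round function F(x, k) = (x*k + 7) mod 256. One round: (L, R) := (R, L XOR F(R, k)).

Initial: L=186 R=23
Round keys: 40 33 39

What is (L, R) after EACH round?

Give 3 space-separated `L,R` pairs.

Answer: 23,37 37,219 219,65

Derivation:
Round 1 (k=40): L=23 R=37
Round 2 (k=33): L=37 R=219
Round 3 (k=39): L=219 R=65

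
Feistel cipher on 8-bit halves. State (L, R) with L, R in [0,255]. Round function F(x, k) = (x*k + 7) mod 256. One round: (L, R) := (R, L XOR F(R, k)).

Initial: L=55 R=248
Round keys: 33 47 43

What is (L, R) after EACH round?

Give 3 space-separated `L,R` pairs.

Answer: 248,200 200,71 71,60

Derivation:
Round 1 (k=33): L=248 R=200
Round 2 (k=47): L=200 R=71
Round 3 (k=43): L=71 R=60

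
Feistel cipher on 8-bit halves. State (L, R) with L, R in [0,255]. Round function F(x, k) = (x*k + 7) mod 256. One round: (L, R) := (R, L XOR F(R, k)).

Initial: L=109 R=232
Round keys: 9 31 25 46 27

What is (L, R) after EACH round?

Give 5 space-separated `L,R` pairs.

Answer: 232,66 66,237 237,110 110,38 38,103

Derivation:
Round 1 (k=9): L=232 R=66
Round 2 (k=31): L=66 R=237
Round 3 (k=25): L=237 R=110
Round 4 (k=46): L=110 R=38
Round 5 (k=27): L=38 R=103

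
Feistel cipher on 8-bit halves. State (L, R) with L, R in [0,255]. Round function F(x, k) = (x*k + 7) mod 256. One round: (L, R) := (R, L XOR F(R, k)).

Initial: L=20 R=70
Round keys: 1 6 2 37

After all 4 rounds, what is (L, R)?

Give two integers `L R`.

Round 1 (k=1): L=70 R=89
Round 2 (k=6): L=89 R=91
Round 3 (k=2): L=91 R=228
Round 4 (k=37): L=228 R=160

Answer: 228 160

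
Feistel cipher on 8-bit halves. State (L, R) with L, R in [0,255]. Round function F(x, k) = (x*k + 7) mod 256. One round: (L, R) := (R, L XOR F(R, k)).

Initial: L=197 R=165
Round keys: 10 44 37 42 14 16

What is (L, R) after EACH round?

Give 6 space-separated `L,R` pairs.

Answer: 165,188 188,242 242,189 189,251 251,124 124,60

Derivation:
Round 1 (k=10): L=165 R=188
Round 2 (k=44): L=188 R=242
Round 3 (k=37): L=242 R=189
Round 4 (k=42): L=189 R=251
Round 5 (k=14): L=251 R=124
Round 6 (k=16): L=124 R=60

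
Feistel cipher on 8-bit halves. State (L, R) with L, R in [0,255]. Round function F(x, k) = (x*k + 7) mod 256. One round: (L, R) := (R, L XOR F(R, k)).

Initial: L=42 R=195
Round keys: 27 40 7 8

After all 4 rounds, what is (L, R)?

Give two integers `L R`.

Round 1 (k=27): L=195 R=178
Round 2 (k=40): L=178 R=20
Round 3 (k=7): L=20 R=33
Round 4 (k=8): L=33 R=27

Answer: 33 27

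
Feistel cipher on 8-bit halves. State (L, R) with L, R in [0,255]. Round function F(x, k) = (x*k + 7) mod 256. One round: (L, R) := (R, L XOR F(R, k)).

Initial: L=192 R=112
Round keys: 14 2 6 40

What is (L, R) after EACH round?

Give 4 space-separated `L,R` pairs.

Round 1 (k=14): L=112 R=231
Round 2 (k=2): L=231 R=165
Round 3 (k=6): L=165 R=2
Round 4 (k=40): L=2 R=242

Answer: 112,231 231,165 165,2 2,242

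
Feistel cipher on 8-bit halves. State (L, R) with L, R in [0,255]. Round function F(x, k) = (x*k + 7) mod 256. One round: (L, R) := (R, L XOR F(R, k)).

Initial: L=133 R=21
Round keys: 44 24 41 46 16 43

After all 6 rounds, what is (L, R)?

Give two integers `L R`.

Round 1 (k=44): L=21 R=38
Round 2 (k=24): L=38 R=130
Round 3 (k=41): L=130 R=255
Round 4 (k=46): L=255 R=91
Round 5 (k=16): L=91 R=72
Round 6 (k=43): L=72 R=68

Answer: 72 68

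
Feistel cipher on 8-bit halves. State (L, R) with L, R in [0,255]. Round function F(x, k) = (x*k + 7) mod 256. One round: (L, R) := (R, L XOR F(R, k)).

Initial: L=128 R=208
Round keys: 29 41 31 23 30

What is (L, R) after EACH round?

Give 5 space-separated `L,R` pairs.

Round 1 (k=29): L=208 R=23
Round 2 (k=41): L=23 R=102
Round 3 (k=31): L=102 R=118
Round 4 (k=23): L=118 R=199
Round 5 (k=30): L=199 R=47

Answer: 208,23 23,102 102,118 118,199 199,47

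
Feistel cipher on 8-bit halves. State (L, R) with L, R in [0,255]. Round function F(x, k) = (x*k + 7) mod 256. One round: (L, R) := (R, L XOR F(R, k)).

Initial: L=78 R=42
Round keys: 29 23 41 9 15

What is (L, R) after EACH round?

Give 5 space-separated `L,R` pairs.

Answer: 42,135 135,2 2,222 222,215 215,126

Derivation:
Round 1 (k=29): L=42 R=135
Round 2 (k=23): L=135 R=2
Round 3 (k=41): L=2 R=222
Round 4 (k=9): L=222 R=215
Round 5 (k=15): L=215 R=126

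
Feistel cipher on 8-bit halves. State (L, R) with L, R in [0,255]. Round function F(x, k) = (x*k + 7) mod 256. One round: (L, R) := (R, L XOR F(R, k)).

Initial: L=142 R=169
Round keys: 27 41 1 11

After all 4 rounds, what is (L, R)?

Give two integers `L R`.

Round 1 (k=27): L=169 R=84
Round 2 (k=41): L=84 R=210
Round 3 (k=1): L=210 R=141
Round 4 (k=11): L=141 R=196

Answer: 141 196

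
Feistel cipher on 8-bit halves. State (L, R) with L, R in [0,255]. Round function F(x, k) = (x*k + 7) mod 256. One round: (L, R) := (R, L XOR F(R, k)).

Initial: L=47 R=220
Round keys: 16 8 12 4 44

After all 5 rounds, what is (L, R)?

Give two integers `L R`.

Answer: 8 196

Derivation:
Round 1 (k=16): L=220 R=232
Round 2 (k=8): L=232 R=155
Round 3 (k=12): L=155 R=163
Round 4 (k=4): L=163 R=8
Round 5 (k=44): L=8 R=196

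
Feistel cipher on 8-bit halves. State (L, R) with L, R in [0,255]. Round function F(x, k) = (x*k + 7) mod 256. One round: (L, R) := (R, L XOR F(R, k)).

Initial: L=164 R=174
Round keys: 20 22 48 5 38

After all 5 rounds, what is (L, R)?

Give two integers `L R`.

Round 1 (k=20): L=174 R=59
Round 2 (k=22): L=59 R=183
Round 3 (k=48): L=183 R=108
Round 4 (k=5): L=108 R=148
Round 5 (k=38): L=148 R=147

Answer: 148 147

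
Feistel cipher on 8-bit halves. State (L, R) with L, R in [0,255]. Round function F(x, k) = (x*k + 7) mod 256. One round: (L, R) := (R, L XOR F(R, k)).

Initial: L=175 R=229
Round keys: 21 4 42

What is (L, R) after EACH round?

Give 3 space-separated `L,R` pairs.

Round 1 (k=21): L=229 R=127
Round 2 (k=4): L=127 R=230
Round 3 (k=42): L=230 R=188

Answer: 229,127 127,230 230,188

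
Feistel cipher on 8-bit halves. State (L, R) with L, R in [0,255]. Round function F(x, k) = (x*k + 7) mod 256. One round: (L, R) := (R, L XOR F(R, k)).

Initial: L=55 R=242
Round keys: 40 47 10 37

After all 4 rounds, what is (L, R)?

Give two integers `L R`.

Round 1 (k=40): L=242 R=224
Round 2 (k=47): L=224 R=213
Round 3 (k=10): L=213 R=185
Round 4 (k=37): L=185 R=17

Answer: 185 17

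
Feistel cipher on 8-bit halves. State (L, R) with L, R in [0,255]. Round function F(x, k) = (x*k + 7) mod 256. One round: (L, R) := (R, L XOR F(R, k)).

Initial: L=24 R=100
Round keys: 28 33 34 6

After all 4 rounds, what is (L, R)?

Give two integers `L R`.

Round 1 (k=28): L=100 R=239
Round 2 (k=33): L=239 R=178
Round 3 (k=34): L=178 R=68
Round 4 (k=6): L=68 R=45

Answer: 68 45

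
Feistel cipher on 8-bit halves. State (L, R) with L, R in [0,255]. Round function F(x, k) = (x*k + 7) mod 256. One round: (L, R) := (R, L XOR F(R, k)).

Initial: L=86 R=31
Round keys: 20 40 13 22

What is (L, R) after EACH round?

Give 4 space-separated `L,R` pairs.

Round 1 (k=20): L=31 R=37
Round 2 (k=40): L=37 R=208
Round 3 (k=13): L=208 R=178
Round 4 (k=22): L=178 R=131

Answer: 31,37 37,208 208,178 178,131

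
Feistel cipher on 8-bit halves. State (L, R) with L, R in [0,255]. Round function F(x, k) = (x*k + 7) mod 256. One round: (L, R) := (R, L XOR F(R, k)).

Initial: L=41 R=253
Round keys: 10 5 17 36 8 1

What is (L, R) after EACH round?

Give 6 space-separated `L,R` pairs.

Answer: 253,192 192,58 58,33 33,145 145,174 174,36

Derivation:
Round 1 (k=10): L=253 R=192
Round 2 (k=5): L=192 R=58
Round 3 (k=17): L=58 R=33
Round 4 (k=36): L=33 R=145
Round 5 (k=8): L=145 R=174
Round 6 (k=1): L=174 R=36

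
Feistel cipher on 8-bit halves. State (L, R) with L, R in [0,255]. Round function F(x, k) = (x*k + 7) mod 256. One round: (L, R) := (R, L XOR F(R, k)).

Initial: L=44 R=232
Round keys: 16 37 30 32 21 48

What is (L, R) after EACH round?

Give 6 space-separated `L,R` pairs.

Answer: 232,171 171,86 86,176 176,81 81,28 28,22

Derivation:
Round 1 (k=16): L=232 R=171
Round 2 (k=37): L=171 R=86
Round 3 (k=30): L=86 R=176
Round 4 (k=32): L=176 R=81
Round 5 (k=21): L=81 R=28
Round 6 (k=48): L=28 R=22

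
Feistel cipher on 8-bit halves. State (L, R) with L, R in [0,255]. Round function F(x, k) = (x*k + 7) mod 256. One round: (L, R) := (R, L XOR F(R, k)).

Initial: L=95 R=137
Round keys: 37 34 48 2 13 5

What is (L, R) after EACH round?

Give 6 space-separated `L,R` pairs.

Round 1 (k=37): L=137 R=139
Round 2 (k=34): L=139 R=244
Round 3 (k=48): L=244 R=76
Round 4 (k=2): L=76 R=107
Round 5 (k=13): L=107 R=58
Round 6 (k=5): L=58 R=66

Answer: 137,139 139,244 244,76 76,107 107,58 58,66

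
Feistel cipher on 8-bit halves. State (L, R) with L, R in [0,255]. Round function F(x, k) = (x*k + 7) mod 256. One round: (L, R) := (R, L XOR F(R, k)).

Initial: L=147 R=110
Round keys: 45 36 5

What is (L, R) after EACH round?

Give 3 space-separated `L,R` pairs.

Round 1 (k=45): L=110 R=206
Round 2 (k=36): L=206 R=145
Round 3 (k=5): L=145 R=18

Answer: 110,206 206,145 145,18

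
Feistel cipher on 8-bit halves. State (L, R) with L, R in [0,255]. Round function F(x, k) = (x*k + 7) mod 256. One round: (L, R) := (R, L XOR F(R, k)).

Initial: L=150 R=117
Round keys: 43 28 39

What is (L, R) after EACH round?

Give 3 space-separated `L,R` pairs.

Answer: 117,56 56,82 82,189

Derivation:
Round 1 (k=43): L=117 R=56
Round 2 (k=28): L=56 R=82
Round 3 (k=39): L=82 R=189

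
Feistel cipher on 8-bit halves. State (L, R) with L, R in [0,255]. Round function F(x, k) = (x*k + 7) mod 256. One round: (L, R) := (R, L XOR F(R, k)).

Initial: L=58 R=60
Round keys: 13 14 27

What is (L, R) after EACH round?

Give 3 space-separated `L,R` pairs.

Answer: 60,41 41,121 121,227

Derivation:
Round 1 (k=13): L=60 R=41
Round 2 (k=14): L=41 R=121
Round 3 (k=27): L=121 R=227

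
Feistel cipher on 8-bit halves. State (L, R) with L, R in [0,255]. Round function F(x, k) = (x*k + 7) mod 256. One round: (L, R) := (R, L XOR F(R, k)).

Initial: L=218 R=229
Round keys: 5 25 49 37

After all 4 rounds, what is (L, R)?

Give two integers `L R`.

Answer: 161 120

Derivation:
Round 1 (k=5): L=229 R=90
Round 2 (k=25): L=90 R=52
Round 3 (k=49): L=52 R=161
Round 4 (k=37): L=161 R=120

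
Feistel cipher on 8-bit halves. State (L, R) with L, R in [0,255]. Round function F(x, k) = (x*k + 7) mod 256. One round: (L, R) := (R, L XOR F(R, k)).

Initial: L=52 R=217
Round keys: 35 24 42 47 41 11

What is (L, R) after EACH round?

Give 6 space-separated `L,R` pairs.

Answer: 217,134 134,78 78,85 85,236 236,134 134,37

Derivation:
Round 1 (k=35): L=217 R=134
Round 2 (k=24): L=134 R=78
Round 3 (k=42): L=78 R=85
Round 4 (k=47): L=85 R=236
Round 5 (k=41): L=236 R=134
Round 6 (k=11): L=134 R=37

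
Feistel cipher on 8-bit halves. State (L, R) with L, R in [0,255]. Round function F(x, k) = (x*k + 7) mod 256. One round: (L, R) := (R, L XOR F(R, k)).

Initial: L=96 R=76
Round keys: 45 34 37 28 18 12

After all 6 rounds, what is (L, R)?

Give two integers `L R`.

Round 1 (k=45): L=76 R=3
Round 2 (k=34): L=3 R=33
Round 3 (k=37): L=33 R=207
Round 4 (k=28): L=207 R=138
Round 5 (k=18): L=138 R=116
Round 6 (k=12): L=116 R=253

Answer: 116 253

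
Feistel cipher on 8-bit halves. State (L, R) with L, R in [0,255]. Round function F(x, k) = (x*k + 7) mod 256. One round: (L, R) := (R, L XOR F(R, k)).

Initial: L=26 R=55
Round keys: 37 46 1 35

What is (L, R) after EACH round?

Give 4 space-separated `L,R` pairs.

Round 1 (k=37): L=55 R=224
Round 2 (k=46): L=224 R=112
Round 3 (k=1): L=112 R=151
Round 4 (k=35): L=151 R=220

Answer: 55,224 224,112 112,151 151,220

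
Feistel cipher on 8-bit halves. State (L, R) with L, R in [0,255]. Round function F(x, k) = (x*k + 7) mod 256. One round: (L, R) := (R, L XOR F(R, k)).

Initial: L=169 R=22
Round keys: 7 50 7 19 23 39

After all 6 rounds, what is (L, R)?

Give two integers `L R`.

Round 1 (k=7): L=22 R=8
Round 2 (k=50): L=8 R=129
Round 3 (k=7): L=129 R=134
Round 4 (k=19): L=134 R=120
Round 5 (k=23): L=120 R=73
Round 6 (k=39): L=73 R=94

Answer: 73 94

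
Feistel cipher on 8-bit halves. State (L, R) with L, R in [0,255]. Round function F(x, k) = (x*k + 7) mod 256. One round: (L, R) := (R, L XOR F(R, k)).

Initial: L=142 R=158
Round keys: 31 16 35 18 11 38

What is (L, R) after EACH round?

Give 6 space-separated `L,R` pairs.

Answer: 158,167 167,233 233,69 69,8 8,26 26,235

Derivation:
Round 1 (k=31): L=158 R=167
Round 2 (k=16): L=167 R=233
Round 3 (k=35): L=233 R=69
Round 4 (k=18): L=69 R=8
Round 5 (k=11): L=8 R=26
Round 6 (k=38): L=26 R=235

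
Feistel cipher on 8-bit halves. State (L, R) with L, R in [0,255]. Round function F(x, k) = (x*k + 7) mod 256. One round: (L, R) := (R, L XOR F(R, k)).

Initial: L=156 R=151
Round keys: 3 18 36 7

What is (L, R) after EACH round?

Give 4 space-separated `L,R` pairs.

Answer: 151,80 80,48 48,151 151,24

Derivation:
Round 1 (k=3): L=151 R=80
Round 2 (k=18): L=80 R=48
Round 3 (k=36): L=48 R=151
Round 4 (k=7): L=151 R=24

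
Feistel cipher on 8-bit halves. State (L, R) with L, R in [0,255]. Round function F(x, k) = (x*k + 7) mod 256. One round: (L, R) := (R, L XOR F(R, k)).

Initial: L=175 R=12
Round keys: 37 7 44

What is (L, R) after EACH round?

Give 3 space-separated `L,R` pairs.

Round 1 (k=37): L=12 R=108
Round 2 (k=7): L=108 R=247
Round 3 (k=44): L=247 R=23

Answer: 12,108 108,247 247,23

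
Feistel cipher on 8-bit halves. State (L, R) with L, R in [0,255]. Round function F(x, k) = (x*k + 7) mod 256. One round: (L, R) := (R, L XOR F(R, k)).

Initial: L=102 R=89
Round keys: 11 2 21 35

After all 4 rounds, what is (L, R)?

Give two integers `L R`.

Round 1 (k=11): L=89 R=188
Round 2 (k=2): L=188 R=38
Round 3 (k=21): L=38 R=153
Round 4 (k=35): L=153 R=212

Answer: 153 212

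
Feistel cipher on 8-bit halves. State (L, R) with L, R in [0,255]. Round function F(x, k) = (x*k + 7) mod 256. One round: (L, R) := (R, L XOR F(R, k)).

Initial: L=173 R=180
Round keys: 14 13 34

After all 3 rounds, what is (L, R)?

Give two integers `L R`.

Round 1 (k=14): L=180 R=114
Round 2 (k=13): L=114 R=101
Round 3 (k=34): L=101 R=3

Answer: 101 3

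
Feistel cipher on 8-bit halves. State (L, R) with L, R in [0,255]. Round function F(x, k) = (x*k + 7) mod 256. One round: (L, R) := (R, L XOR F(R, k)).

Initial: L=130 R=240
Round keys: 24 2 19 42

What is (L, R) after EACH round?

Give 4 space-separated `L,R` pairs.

Round 1 (k=24): L=240 R=5
Round 2 (k=2): L=5 R=225
Round 3 (k=19): L=225 R=191
Round 4 (k=42): L=191 R=188

Answer: 240,5 5,225 225,191 191,188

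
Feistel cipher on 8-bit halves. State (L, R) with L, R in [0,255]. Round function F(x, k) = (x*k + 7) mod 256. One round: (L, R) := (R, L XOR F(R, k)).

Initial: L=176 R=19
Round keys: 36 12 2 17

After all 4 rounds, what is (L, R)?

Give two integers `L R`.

Round 1 (k=36): L=19 R=3
Round 2 (k=12): L=3 R=56
Round 3 (k=2): L=56 R=116
Round 4 (k=17): L=116 R=131

Answer: 116 131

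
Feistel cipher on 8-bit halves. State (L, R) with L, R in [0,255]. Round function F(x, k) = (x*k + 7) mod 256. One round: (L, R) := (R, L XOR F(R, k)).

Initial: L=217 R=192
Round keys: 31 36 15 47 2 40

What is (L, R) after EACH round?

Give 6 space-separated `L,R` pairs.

Round 1 (k=31): L=192 R=158
Round 2 (k=36): L=158 R=255
Round 3 (k=15): L=255 R=102
Round 4 (k=47): L=102 R=62
Round 5 (k=2): L=62 R=229
Round 6 (k=40): L=229 R=241

Answer: 192,158 158,255 255,102 102,62 62,229 229,241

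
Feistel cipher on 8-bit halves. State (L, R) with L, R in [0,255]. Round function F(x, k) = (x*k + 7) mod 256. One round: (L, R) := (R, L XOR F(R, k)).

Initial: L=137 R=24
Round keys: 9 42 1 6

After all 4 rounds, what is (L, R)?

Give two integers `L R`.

Round 1 (k=9): L=24 R=86
Round 2 (k=42): L=86 R=59
Round 3 (k=1): L=59 R=20
Round 4 (k=6): L=20 R=68

Answer: 20 68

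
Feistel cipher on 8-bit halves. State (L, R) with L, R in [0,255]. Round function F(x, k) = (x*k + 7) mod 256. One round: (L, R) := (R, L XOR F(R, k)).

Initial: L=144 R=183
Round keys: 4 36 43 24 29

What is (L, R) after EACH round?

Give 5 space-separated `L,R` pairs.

Answer: 183,115 115,132 132,64 64,131 131,158

Derivation:
Round 1 (k=4): L=183 R=115
Round 2 (k=36): L=115 R=132
Round 3 (k=43): L=132 R=64
Round 4 (k=24): L=64 R=131
Round 5 (k=29): L=131 R=158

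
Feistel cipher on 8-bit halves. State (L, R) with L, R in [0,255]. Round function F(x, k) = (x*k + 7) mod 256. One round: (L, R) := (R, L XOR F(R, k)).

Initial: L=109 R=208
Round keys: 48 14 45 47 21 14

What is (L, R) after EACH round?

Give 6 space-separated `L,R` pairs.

Round 1 (k=48): L=208 R=106
Round 2 (k=14): L=106 R=3
Round 3 (k=45): L=3 R=228
Round 4 (k=47): L=228 R=224
Round 5 (k=21): L=224 R=131
Round 6 (k=14): L=131 R=209

Answer: 208,106 106,3 3,228 228,224 224,131 131,209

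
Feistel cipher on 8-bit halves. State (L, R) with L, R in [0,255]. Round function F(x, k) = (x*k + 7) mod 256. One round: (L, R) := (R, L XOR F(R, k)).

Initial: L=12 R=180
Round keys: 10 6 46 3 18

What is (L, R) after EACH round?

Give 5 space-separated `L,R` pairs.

Round 1 (k=10): L=180 R=3
Round 2 (k=6): L=3 R=173
Round 3 (k=46): L=173 R=30
Round 4 (k=3): L=30 R=204
Round 5 (k=18): L=204 R=65

Answer: 180,3 3,173 173,30 30,204 204,65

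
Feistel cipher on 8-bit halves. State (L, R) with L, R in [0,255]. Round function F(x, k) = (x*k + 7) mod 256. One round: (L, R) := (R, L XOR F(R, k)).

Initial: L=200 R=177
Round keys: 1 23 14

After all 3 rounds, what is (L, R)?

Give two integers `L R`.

Round 1 (k=1): L=177 R=112
Round 2 (k=23): L=112 R=166
Round 3 (k=14): L=166 R=107

Answer: 166 107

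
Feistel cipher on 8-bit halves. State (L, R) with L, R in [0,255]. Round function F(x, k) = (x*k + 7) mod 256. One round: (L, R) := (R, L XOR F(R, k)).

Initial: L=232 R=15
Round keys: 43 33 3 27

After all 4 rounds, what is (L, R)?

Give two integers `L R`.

Answer: 215 80

Derivation:
Round 1 (k=43): L=15 R=100
Round 2 (k=33): L=100 R=228
Round 3 (k=3): L=228 R=215
Round 4 (k=27): L=215 R=80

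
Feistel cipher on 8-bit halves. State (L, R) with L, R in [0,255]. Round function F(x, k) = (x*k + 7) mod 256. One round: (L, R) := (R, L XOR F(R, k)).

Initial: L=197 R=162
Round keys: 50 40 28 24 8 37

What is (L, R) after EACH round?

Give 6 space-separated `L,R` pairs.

Answer: 162,110 110,149 149,61 61,42 42,106 106,115

Derivation:
Round 1 (k=50): L=162 R=110
Round 2 (k=40): L=110 R=149
Round 3 (k=28): L=149 R=61
Round 4 (k=24): L=61 R=42
Round 5 (k=8): L=42 R=106
Round 6 (k=37): L=106 R=115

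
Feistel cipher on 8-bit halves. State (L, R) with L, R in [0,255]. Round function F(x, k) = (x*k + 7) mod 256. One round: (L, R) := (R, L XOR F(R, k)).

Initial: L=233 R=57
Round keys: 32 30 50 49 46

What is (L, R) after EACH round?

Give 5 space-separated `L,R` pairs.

Answer: 57,206 206,18 18,69 69,46 46,14

Derivation:
Round 1 (k=32): L=57 R=206
Round 2 (k=30): L=206 R=18
Round 3 (k=50): L=18 R=69
Round 4 (k=49): L=69 R=46
Round 5 (k=46): L=46 R=14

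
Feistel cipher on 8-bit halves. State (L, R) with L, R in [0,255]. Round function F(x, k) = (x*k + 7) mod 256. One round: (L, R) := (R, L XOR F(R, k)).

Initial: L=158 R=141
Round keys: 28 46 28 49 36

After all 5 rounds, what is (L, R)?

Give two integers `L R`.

Answer: 1 1

Derivation:
Round 1 (k=28): L=141 R=237
Round 2 (k=46): L=237 R=16
Round 3 (k=28): L=16 R=42
Round 4 (k=49): L=42 R=1
Round 5 (k=36): L=1 R=1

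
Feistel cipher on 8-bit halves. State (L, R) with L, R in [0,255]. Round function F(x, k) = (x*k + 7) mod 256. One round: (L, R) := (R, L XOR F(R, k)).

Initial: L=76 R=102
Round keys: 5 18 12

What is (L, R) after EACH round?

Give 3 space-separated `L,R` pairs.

Round 1 (k=5): L=102 R=73
Round 2 (k=18): L=73 R=79
Round 3 (k=12): L=79 R=242

Answer: 102,73 73,79 79,242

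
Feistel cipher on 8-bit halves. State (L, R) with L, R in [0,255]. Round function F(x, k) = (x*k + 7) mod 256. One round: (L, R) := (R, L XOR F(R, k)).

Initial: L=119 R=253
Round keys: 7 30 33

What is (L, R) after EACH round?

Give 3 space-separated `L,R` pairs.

Round 1 (k=7): L=253 R=133
Round 2 (k=30): L=133 R=96
Round 3 (k=33): L=96 R=226

Answer: 253,133 133,96 96,226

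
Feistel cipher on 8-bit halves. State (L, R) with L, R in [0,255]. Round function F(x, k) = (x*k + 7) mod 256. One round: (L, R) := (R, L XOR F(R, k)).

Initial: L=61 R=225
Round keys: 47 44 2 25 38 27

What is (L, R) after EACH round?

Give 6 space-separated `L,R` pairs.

Answer: 225,107 107,138 138,112 112,125 125,229 229,83

Derivation:
Round 1 (k=47): L=225 R=107
Round 2 (k=44): L=107 R=138
Round 3 (k=2): L=138 R=112
Round 4 (k=25): L=112 R=125
Round 5 (k=38): L=125 R=229
Round 6 (k=27): L=229 R=83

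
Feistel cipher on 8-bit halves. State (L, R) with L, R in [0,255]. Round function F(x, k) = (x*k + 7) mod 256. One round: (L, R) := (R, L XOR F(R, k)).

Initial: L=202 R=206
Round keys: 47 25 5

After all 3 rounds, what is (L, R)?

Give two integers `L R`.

Answer: 44 240

Derivation:
Round 1 (k=47): L=206 R=19
Round 2 (k=25): L=19 R=44
Round 3 (k=5): L=44 R=240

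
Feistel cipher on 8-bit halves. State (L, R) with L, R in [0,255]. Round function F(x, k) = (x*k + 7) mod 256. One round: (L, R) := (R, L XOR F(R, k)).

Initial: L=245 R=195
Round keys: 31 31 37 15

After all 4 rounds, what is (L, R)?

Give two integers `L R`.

Answer: 65 195

Derivation:
Round 1 (k=31): L=195 R=81
Round 2 (k=31): L=81 R=21
Round 3 (k=37): L=21 R=65
Round 4 (k=15): L=65 R=195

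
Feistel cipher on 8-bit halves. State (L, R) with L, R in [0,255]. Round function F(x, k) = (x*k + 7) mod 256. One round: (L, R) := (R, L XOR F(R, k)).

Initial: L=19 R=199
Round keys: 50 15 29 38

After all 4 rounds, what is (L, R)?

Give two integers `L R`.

Answer: 83 239

Derivation:
Round 1 (k=50): L=199 R=246
Round 2 (k=15): L=246 R=182
Round 3 (k=29): L=182 R=83
Round 4 (k=38): L=83 R=239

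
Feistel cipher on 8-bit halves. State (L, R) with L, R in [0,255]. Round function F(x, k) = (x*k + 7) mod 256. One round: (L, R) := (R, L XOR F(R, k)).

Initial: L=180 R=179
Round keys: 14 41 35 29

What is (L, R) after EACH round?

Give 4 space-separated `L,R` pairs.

Answer: 179,101 101,135 135,25 25,91

Derivation:
Round 1 (k=14): L=179 R=101
Round 2 (k=41): L=101 R=135
Round 3 (k=35): L=135 R=25
Round 4 (k=29): L=25 R=91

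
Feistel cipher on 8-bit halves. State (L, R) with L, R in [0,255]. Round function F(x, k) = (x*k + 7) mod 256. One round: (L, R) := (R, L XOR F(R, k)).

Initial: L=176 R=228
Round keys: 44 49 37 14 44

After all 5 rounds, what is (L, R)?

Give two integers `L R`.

Round 1 (k=44): L=228 R=135
Round 2 (k=49): L=135 R=58
Round 3 (k=37): L=58 R=238
Round 4 (k=14): L=238 R=49
Round 5 (k=44): L=49 R=157

Answer: 49 157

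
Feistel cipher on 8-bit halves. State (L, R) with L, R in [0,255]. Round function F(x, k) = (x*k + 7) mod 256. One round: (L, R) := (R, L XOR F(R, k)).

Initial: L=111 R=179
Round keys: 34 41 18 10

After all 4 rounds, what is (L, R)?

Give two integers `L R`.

Answer: 153 75

Derivation:
Round 1 (k=34): L=179 R=162
Round 2 (k=41): L=162 R=74
Round 3 (k=18): L=74 R=153
Round 4 (k=10): L=153 R=75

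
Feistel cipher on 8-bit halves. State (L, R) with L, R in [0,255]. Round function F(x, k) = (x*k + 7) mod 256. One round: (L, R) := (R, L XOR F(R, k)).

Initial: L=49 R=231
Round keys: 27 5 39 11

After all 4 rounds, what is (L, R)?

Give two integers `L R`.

Round 1 (k=27): L=231 R=85
Round 2 (k=5): L=85 R=87
Round 3 (k=39): L=87 R=29
Round 4 (k=11): L=29 R=17

Answer: 29 17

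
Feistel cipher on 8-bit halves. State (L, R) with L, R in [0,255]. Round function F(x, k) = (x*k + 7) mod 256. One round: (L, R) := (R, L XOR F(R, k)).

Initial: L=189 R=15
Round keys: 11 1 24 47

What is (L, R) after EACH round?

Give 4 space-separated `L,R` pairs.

Answer: 15,17 17,23 23,62 62,126

Derivation:
Round 1 (k=11): L=15 R=17
Round 2 (k=1): L=17 R=23
Round 3 (k=24): L=23 R=62
Round 4 (k=47): L=62 R=126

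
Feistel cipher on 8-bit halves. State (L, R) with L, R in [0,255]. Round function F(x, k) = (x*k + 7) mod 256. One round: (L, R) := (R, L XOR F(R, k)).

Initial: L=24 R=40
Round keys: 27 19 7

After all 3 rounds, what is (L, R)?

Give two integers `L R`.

Round 1 (k=27): L=40 R=39
Round 2 (k=19): L=39 R=196
Round 3 (k=7): L=196 R=68

Answer: 196 68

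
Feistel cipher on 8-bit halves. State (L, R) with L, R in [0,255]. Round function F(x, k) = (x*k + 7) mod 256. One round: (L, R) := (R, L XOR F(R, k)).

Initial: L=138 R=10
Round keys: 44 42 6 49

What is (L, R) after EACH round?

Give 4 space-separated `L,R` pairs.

Round 1 (k=44): L=10 R=53
Round 2 (k=42): L=53 R=179
Round 3 (k=6): L=179 R=12
Round 4 (k=49): L=12 R=224

Answer: 10,53 53,179 179,12 12,224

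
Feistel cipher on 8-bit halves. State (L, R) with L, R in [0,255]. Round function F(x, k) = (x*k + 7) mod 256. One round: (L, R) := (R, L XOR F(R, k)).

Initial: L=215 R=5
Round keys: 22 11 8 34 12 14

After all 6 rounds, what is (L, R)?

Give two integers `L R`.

Answer: 22 178

Derivation:
Round 1 (k=22): L=5 R=162
Round 2 (k=11): L=162 R=248
Round 3 (k=8): L=248 R=101
Round 4 (k=34): L=101 R=137
Round 5 (k=12): L=137 R=22
Round 6 (k=14): L=22 R=178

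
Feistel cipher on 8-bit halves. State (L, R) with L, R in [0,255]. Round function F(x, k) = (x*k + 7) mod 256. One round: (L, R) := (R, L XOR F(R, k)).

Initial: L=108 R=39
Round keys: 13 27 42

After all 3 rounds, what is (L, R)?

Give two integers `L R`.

Round 1 (k=13): L=39 R=110
Round 2 (k=27): L=110 R=134
Round 3 (k=42): L=134 R=109

Answer: 134 109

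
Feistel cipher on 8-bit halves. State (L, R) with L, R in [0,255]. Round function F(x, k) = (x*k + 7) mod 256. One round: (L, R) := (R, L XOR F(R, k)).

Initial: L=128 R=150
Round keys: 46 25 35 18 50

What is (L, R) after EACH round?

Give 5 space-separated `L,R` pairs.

Round 1 (k=46): L=150 R=123
Round 2 (k=25): L=123 R=156
Round 3 (k=35): L=156 R=32
Round 4 (k=18): L=32 R=219
Round 5 (k=50): L=219 R=237

Answer: 150,123 123,156 156,32 32,219 219,237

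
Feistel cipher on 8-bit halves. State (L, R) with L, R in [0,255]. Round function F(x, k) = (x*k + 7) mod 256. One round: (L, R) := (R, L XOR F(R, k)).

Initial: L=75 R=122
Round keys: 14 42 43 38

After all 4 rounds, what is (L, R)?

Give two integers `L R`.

Round 1 (k=14): L=122 R=248
Round 2 (k=42): L=248 R=205
Round 3 (k=43): L=205 R=142
Round 4 (k=38): L=142 R=214

Answer: 142 214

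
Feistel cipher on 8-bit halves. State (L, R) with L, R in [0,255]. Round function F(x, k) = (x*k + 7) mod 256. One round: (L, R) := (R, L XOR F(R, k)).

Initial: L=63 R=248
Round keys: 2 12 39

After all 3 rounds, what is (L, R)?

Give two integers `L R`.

Answer: 159 136

Derivation:
Round 1 (k=2): L=248 R=200
Round 2 (k=12): L=200 R=159
Round 3 (k=39): L=159 R=136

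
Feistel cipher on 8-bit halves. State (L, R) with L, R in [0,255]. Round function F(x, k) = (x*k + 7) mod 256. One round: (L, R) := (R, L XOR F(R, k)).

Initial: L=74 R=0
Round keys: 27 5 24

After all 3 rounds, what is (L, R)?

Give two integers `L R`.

Round 1 (k=27): L=0 R=77
Round 2 (k=5): L=77 R=136
Round 3 (k=24): L=136 R=138

Answer: 136 138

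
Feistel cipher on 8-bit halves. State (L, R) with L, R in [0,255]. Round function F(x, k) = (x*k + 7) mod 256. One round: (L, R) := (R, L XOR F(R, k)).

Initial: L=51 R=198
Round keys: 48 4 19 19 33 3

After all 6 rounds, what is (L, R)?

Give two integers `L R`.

Round 1 (k=48): L=198 R=20
Round 2 (k=4): L=20 R=145
Round 3 (k=19): L=145 R=222
Round 4 (k=19): L=222 R=16
Round 5 (k=33): L=16 R=201
Round 6 (k=3): L=201 R=114

Answer: 201 114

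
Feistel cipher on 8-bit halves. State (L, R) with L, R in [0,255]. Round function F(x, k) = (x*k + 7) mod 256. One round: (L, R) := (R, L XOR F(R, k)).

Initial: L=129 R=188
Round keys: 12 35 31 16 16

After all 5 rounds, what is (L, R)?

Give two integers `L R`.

Round 1 (k=12): L=188 R=86
Round 2 (k=35): L=86 R=117
Round 3 (k=31): L=117 R=100
Round 4 (k=16): L=100 R=50
Round 5 (k=16): L=50 R=67

Answer: 50 67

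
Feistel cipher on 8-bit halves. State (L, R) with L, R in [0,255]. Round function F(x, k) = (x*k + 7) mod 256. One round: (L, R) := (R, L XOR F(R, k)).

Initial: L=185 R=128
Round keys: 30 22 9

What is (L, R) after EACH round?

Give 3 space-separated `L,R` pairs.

Answer: 128,190 190,219 219,4

Derivation:
Round 1 (k=30): L=128 R=190
Round 2 (k=22): L=190 R=219
Round 3 (k=9): L=219 R=4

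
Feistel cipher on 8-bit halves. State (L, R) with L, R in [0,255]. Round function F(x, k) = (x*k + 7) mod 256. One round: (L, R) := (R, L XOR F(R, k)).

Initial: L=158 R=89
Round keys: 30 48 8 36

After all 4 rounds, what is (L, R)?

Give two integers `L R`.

Answer: 156 185

Derivation:
Round 1 (k=30): L=89 R=235
Round 2 (k=48): L=235 R=78
Round 3 (k=8): L=78 R=156
Round 4 (k=36): L=156 R=185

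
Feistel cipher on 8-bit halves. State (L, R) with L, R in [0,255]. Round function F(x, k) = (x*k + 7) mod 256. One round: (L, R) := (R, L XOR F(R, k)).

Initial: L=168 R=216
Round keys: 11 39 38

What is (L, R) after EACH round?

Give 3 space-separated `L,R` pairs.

Answer: 216,231 231,224 224,160

Derivation:
Round 1 (k=11): L=216 R=231
Round 2 (k=39): L=231 R=224
Round 3 (k=38): L=224 R=160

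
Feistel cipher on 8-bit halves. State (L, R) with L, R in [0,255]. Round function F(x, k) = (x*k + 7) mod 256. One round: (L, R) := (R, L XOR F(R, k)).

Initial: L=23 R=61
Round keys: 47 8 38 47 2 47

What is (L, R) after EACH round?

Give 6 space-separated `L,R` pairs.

Round 1 (k=47): L=61 R=45
Round 2 (k=8): L=45 R=82
Round 3 (k=38): L=82 R=30
Round 4 (k=47): L=30 R=219
Round 5 (k=2): L=219 R=163
Round 6 (k=47): L=163 R=47

Answer: 61,45 45,82 82,30 30,219 219,163 163,47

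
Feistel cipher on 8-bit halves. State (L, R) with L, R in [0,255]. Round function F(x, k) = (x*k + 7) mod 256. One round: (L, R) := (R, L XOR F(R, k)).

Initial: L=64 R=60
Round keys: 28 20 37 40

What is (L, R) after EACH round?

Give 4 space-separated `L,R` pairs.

Answer: 60,215 215,239 239,69 69,32

Derivation:
Round 1 (k=28): L=60 R=215
Round 2 (k=20): L=215 R=239
Round 3 (k=37): L=239 R=69
Round 4 (k=40): L=69 R=32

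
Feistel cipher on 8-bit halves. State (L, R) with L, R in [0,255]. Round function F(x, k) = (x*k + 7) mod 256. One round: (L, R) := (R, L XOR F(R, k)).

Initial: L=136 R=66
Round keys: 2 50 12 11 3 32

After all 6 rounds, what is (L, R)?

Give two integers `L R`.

Round 1 (k=2): L=66 R=3
Round 2 (k=50): L=3 R=223
Round 3 (k=12): L=223 R=120
Round 4 (k=11): L=120 R=240
Round 5 (k=3): L=240 R=175
Round 6 (k=32): L=175 R=23

Answer: 175 23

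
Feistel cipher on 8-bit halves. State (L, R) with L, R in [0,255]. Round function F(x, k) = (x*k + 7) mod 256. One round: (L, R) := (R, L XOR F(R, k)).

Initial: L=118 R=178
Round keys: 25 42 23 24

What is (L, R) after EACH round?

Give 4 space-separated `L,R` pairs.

Answer: 178,31 31,175 175,223 223,64

Derivation:
Round 1 (k=25): L=178 R=31
Round 2 (k=42): L=31 R=175
Round 3 (k=23): L=175 R=223
Round 4 (k=24): L=223 R=64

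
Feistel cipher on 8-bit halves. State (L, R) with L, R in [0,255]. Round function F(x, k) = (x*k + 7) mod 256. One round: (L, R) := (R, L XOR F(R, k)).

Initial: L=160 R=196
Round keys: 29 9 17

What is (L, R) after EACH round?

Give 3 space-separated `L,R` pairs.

Answer: 196,155 155,190 190,62

Derivation:
Round 1 (k=29): L=196 R=155
Round 2 (k=9): L=155 R=190
Round 3 (k=17): L=190 R=62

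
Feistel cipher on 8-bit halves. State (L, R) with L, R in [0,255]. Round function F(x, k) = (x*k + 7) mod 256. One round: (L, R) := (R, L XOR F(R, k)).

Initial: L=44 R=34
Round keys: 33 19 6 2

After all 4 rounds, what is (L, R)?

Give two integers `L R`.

Answer: 90 191

Derivation:
Round 1 (k=33): L=34 R=69
Round 2 (k=19): L=69 R=4
Round 3 (k=6): L=4 R=90
Round 4 (k=2): L=90 R=191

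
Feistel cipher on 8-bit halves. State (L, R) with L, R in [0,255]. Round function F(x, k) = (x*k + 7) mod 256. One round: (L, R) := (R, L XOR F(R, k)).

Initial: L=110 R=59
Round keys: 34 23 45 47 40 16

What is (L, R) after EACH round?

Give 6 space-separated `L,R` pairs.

Answer: 59,179 179,39 39,81 81,193 193,126 126,38

Derivation:
Round 1 (k=34): L=59 R=179
Round 2 (k=23): L=179 R=39
Round 3 (k=45): L=39 R=81
Round 4 (k=47): L=81 R=193
Round 5 (k=40): L=193 R=126
Round 6 (k=16): L=126 R=38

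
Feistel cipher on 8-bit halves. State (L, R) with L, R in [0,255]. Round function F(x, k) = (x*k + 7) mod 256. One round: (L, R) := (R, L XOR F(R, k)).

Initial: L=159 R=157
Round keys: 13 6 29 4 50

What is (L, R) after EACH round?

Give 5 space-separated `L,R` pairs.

Round 1 (k=13): L=157 R=159
Round 2 (k=6): L=159 R=92
Round 3 (k=29): L=92 R=236
Round 4 (k=4): L=236 R=235
Round 5 (k=50): L=235 R=1

Answer: 157,159 159,92 92,236 236,235 235,1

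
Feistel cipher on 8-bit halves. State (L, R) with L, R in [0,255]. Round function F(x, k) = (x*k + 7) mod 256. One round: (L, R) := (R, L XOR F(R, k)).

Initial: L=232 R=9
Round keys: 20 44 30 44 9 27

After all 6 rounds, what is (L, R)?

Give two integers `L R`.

Round 1 (k=20): L=9 R=83
Round 2 (k=44): L=83 R=66
Round 3 (k=30): L=66 R=144
Round 4 (k=44): L=144 R=133
Round 5 (k=9): L=133 R=36
Round 6 (k=27): L=36 R=86

Answer: 36 86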